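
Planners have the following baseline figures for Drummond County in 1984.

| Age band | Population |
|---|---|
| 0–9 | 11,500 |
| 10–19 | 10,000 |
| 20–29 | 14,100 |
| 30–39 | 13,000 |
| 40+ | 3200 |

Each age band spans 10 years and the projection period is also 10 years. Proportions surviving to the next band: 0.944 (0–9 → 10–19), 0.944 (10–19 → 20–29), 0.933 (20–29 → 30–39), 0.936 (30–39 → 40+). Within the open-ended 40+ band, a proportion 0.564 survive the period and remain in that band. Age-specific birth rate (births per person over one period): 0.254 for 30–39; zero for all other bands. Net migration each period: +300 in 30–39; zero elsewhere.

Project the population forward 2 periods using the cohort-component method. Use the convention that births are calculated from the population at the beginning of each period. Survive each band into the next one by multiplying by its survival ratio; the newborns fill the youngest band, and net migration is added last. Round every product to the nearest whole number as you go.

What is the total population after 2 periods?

46366

Numbering the bands 1..5 from youngest to oldest:
After projecting period 1:
Births: 13000 × 0.254 = 3302
Band 2: 11500 × 0.944 = 10856
Band 3: 10000 × 0.944 = 9440
Band 4: 14100 × 0.933 = 13155
Band 5: 13000 × 0.936 + 3200 × 0.564 = 12168 + 1805 = 13973
Net migration: Band 4 + 300 → 13455
Population now: 0–9=3302, 10–19=10856, 20–29=9440, 30–39=13455, 40+=13973
After projecting period 2:
Births: 13455 × 0.254 = 3418
Band 2: 3302 × 0.944 = 3117
Band 3: 10856 × 0.944 = 10248
Band 4: 9440 × 0.933 = 8808
Band 5: 13455 × 0.936 + 13973 × 0.564 = 12594 + 7881 = 20475
Net migration: Band 4 + 300 → 9108
Population now: 0–9=3418, 10–19=3117, 20–29=10248, 30–39=9108, 40+=20475
Total after period 2: 3418 + 3117 + 10248 + 9108 + 20475 = 46366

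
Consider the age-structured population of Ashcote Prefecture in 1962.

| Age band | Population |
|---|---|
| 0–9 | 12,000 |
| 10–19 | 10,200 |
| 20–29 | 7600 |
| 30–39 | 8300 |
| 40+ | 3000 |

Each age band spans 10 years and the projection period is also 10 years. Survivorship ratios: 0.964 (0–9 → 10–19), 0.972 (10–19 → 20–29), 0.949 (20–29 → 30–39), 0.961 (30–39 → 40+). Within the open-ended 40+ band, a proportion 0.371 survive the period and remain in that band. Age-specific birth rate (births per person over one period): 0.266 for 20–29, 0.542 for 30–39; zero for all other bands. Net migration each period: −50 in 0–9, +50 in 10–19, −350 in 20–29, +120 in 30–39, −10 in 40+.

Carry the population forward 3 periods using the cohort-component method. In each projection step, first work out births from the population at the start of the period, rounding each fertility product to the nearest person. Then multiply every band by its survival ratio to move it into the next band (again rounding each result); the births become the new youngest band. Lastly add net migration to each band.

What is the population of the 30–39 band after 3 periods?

10505

Let group 1 be 0–9 through group 5 = 40+.
Period 1:
Births: 7600 × 0.266 = 2022  |  8300 × 0.542 = 4499 — total 6521
Group 2: 12000 × 0.964 = 11568
Group 3: 10200 × 0.972 = 9914
Group 4: 7600 × 0.949 = 7212
Group 5: 8300 × 0.961 + 3000 × 0.371 = 7976 + 1113 = 9089
Net migration: Group 1 − 50 → 6471; Group 2 + 50 → 11618; Group 3 − 350 → 9564; Group 4 + 120 → 7332; Group 5 − 10 → 9079
Giving 6471 / 11618 / 9564 / 7332 / 9079.
Period 2:
Births: 9564 × 0.266 = 2544  |  7332 × 0.542 = 3974 — total 6518
Group 2: 6471 × 0.964 = 6238
Group 3: 11618 × 0.972 = 11293
Group 4: 9564 × 0.949 = 9076
Group 5: 7332 × 0.961 + 9079 × 0.371 = 7046 + 3368 = 10414
Net migration: Group 1 − 50 → 6468; Group 2 + 50 → 6288; Group 3 − 350 → 10943; Group 4 + 120 → 9196; Group 5 − 10 → 10404
Giving 6468 / 6288 / 10943 / 9196 / 10404.
Period 3:
Births: 10943 × 0.266 = 2911  |  9196 × 0.542 = 4984 — total 7895
Group 2: 6468 × 0.964 = 6235
Group 3: 6288 × 0.972 = 6112
Group 4: 10943 × 0.949 = 10385
Group 5: 9196 × 0.961 + 10404 × 0.371 = 8837 + 3860 = 12697
Net migration: Group 1 − 50 → 7845; Group 2 + 50 → 6285; Group 3 − 350 → 5762; Group 4 + 120 → 10505; Group 5 − 10 → 12687
Giving 7845 / 6285 / 5762 / 10505 / 12687.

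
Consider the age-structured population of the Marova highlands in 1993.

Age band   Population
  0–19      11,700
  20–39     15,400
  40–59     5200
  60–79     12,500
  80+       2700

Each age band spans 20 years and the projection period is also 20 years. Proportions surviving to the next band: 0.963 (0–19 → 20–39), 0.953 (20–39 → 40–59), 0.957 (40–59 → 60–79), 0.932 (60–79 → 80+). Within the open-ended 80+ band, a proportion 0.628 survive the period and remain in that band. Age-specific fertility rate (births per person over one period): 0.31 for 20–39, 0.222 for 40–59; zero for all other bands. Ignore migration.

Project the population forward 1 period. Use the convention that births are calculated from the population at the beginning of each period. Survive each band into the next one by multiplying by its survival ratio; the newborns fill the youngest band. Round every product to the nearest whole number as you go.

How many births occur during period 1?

5928

— Period 1 —
Births: 15400 * 0.31 = 4774 ; 5200 * 0.222 = 1154 → total 5928
20–39: 11700 * 0.963 = 11267
40–59: 15400 * 0.953 = 14676
60–79: 5200 * 0.957 = 4976
80+: 12500 * 0.932 + 2700 * 0.628 = 11650 + 1696 = 13346
→ [5928, 11267, 14676, 4976, 13346]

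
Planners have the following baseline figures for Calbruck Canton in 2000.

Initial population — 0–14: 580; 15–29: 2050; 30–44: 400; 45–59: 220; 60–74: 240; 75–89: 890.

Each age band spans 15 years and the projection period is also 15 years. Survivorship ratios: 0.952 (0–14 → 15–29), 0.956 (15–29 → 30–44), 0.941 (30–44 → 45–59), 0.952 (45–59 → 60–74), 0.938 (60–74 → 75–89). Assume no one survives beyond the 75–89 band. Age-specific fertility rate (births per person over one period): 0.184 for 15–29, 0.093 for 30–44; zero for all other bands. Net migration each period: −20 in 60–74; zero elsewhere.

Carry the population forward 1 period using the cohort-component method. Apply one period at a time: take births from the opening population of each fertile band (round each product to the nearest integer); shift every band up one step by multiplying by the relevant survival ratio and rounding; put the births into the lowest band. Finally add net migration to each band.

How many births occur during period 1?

After projecting period 1:
Births: 2050 * 0.184 = 377, 400 * 0.093 = 37 — total 414
15–29: 580 * 0.952 = 552
30–44: 2050 * 0.956 = 1960
45–59: 400 * 0.941 = 376
60–74: 220 * 0.952 = 209
75–89: 240 * 0.938 = 225
Net migration: 60–74 − 20 → 189
Population now: 0–14=414, 15–29=552, 30–44=1960, 45–59=376, 60–74=189, 75–89=225

414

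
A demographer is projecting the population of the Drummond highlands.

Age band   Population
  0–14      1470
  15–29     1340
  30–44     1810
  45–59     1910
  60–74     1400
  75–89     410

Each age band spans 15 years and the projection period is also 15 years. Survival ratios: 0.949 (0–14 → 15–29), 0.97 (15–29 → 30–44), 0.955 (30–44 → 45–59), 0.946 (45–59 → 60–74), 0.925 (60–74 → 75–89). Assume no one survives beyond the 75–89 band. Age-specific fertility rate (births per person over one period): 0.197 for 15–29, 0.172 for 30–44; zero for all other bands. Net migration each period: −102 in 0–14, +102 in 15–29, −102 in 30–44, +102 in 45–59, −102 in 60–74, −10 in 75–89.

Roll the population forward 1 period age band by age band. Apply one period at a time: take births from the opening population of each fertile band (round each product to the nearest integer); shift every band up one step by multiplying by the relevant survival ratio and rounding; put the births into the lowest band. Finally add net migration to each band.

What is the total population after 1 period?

7989

(Bands numbered youngest = 1 to oldest = 6.)
Period 1:
Births: 1340 × 0.197 = 264  |  1810 × 0.172 = 311 ⇒ total 575
Band 2: 1470 × 0.949 = 1395
Band 3: 1340 × 0.97 = 1300
Band 4: 1810 × 0.955 = 1729
Band 5: 1910 × 0.946 = 1807
Band 6: 1400 × 0.925 = 1295
Net migration: Band 1 − 102 → 473; Band 2 + 102 → 1497; Band 3 − 102 → 1198; Band 4 + 102 → 1831; Band 5 − 102 → 1705; Band 6 − 10 → 1285
End of period: [473, 1497, 1198, 1831, 1705, 1285]
Total after period 1: 473 + 1497 + 1198 + 1831 + 1705 + 1285 = 7989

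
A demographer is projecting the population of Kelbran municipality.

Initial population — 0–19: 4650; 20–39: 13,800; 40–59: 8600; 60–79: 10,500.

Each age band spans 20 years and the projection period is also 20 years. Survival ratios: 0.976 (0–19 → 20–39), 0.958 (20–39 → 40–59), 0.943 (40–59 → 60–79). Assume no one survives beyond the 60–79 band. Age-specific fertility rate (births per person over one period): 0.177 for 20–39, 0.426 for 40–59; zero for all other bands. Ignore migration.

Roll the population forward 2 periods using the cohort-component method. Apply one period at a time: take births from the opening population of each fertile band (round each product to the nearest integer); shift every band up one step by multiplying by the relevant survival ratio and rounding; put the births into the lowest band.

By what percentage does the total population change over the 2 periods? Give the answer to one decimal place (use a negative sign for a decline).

-22.2

Period 1.
Births: 13800 × 0.177 = 2443  |  8600 × 0.426 = 3664 ⇒ total 6107
20–39: 4650 × 0.976 = 4538
40–59: 13800 × 0.958 = 13220
60–79: 8600 × 0.943 = 8110
End of period: [6107, 4538, 13220, 8110]
Period 2.
Births: 4538 × 0.177 = 803  |  13220 × 0.426 = 5632 ⇒ total 6435
20–39: 6107 × 0.976 = 5960
40–59: 4538 × 0.958 = 4347
60–79: 13220 × 0.943 = 12466
End of period: [6435, 5960, 4347, 12466]
Total: 37550 → 29208; change = -8342; percentage change = -22.2%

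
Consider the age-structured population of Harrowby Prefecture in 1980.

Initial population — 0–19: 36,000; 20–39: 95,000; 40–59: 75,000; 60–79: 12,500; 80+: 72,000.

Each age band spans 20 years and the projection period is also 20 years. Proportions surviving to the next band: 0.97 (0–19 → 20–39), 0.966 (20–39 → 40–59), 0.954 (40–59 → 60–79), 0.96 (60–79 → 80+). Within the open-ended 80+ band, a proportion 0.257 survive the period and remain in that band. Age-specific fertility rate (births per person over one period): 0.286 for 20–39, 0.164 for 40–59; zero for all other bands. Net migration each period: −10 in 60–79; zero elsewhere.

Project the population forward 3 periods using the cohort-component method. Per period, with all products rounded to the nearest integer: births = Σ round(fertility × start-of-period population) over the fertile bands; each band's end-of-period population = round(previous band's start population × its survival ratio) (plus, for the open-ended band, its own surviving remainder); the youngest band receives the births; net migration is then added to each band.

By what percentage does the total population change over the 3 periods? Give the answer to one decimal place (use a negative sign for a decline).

-26.5

— Period 1 —
Births: 95000 × 0.286 = 27170 ; 75000 × 0.164 = 12300 — total 39470
20–39: 36000 × 0.97 = 34920
40–59: 95000 × 0.966 = 91770
60–79: 75000 × 0.954 = 71550
80+: 12500 × 0.96 + 72000 × 0.257 = 12000 + 18504 = 30504
Net migration: 60–79 − 10 → 71540
→ [39470, 34920, 91770, 71540, 30504]
— Period 2 —
Births: 34920 × 0.286 = 9987 ; 91770 × 0.164 = 15050 — total 25037
20–39: 39470 × 0.97 = 38286
40–59: 34920 × 0.966 = 33733
60–79: 91770 × 0.954 = 87549
80+: 71540 × 0.96 + 30504 × 0.257 = 68678 + 7840 = 76518
Net migration: 60–79 − 10 → 87539
→ [25037, 38286, 33733, 87539, 76518]
— Period 3 —
Births: 38286 × 0.286 = 10950 ; 33733 × 0.164 = 5532 — total 16482
20–39: 25037 × 0.97 = 24286
40–59: 38286 × 0.966 = 36984
60–79: 33733 × 0.954 = 32181
80+: 87539 × 0.96 + 76518 × 0.257 = 84037 + 19665 = 103702
Net migration: 60–79 − 10 → 32171
→ [16482, 24286, 36984, 32171, 103702]
Total: 290500 → 213625; change = -76875; percentage change = -26.5%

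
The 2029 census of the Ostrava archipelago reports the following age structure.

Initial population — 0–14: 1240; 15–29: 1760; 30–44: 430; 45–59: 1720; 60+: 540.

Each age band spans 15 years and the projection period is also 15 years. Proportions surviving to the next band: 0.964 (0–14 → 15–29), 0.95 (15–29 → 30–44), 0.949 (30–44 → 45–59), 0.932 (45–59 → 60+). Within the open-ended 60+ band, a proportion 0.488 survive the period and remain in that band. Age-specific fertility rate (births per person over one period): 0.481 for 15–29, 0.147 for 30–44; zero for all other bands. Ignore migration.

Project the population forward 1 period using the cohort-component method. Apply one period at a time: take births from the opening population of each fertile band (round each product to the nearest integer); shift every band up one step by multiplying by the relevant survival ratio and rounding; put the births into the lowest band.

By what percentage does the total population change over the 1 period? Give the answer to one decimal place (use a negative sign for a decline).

Let group 1 be 0–14 through group 5 = 60+.
Period 1.
Births: 1760 × 0.481 = 847 ; 430 × 0.147 = 63 — total 910
Group 2: 1240 × 0.964 = 1195
Group 3: 1760 × 0.95 = 1672
Group 4: 430 × 0.949 = 408
Group 5: 1720 × 0.932 + 540 × 0.488 = 1603 + 264 = 1867
Giving 910 / 1195 / 1672 / 408 / 1867.
Total: 5690 → 6052; change = 362; percentage change = 6.4%

6.4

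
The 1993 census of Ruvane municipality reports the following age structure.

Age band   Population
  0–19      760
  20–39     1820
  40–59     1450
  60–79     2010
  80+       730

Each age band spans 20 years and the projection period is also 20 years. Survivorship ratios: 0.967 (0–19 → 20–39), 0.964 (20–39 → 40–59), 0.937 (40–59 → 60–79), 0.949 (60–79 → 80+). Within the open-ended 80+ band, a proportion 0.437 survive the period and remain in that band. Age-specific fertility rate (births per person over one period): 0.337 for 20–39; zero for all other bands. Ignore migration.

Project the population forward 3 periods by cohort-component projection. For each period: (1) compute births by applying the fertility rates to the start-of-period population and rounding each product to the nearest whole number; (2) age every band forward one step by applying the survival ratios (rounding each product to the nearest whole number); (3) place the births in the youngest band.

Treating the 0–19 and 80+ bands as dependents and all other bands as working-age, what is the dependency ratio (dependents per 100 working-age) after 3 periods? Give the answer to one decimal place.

186.2

Call the groups 1 to 5, youngest first.
Period 1:
Births: 1820 × 0.337 = 613
Group 2: 760 × 0.967 = 735
Group 3: 1820 × 0.964 = 1754
Group 4: 1450 × 0.937 = 1359
Group 5: 2010 × 0.949 + 730 × 0.437 = 1907 + 319 = 2226
Giving 613 / 735 / 1754 / 1359 / 2226.
Period 2:
Births: 735 × 0.337 = 248
Group 2: 613 × 0.967 = 593
Group 3: 735 × 0.964 = 709
Group 4: 1754 × 0.937 = 1643
Group 5: 1359 × 0.949 + 2226 × 0.437 = 1290 + 973 = 2263
Giving 248 / 593 / 709 / 1643 / 2263.
Period 3:
Births: 593 × 0.337 = 200
Group 2: 248 × 0.967 = 240
Group 3: 593 × 0.964 = 572
Group 4: 709 × 0.937 = 664
Group 5: 1643 × 0.949 + 2263 × 0.437 = 1559 + 989 = 2548
Giving 200 / 240 / 572 / 664 / 2548.
Dependents (band 0–19 + band 80+) = 200 + 2548 = 2748; working-age = 1476; ratio = 2748/1476 × 100 = 186.2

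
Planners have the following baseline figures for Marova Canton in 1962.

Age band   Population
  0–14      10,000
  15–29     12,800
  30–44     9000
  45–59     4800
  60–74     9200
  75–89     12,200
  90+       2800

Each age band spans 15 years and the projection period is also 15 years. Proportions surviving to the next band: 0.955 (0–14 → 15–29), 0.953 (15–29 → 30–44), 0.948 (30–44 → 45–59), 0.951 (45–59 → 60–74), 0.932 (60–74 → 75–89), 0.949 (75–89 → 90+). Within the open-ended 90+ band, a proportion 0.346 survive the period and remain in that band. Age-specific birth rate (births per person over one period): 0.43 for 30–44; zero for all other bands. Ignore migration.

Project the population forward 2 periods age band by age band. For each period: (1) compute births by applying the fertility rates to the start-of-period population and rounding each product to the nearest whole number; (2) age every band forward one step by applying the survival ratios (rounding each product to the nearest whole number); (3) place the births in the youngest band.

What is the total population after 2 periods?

Numbering the groups 1..7 from youngest to oldest:
Period 1.
Births: 9000 × 0.43 = 3870
Group 2: 10000 × 0.955 = 9550
Group 3: 12800 × 0.953 = 12198
Group 4: 9000 × 0.948 = 8532
Group 5: 4800 × 0.951 = 4565
Group 6: 9200 × 0.932 = 8574
Group 7: 12200 × 0.949 + 2800 × 0.346 = 11578 + 969 = 12547
Population now: 0–14=3870, 15–29=9550, 30–44=12198, 45–59=8532, 60–74=4565, 75–89=8574, 90+=12547
Period 2.
Births: 12198 × 0.43 = 5245
Group 2: 3870 × 0.955 = 3696
Group 3: 9550 × 0.953 = 9101
Group 4: 12198 × 0.948 = 11564
Group 5: 8532 × 0.951 = 8114
Group 6: 4565 × 0.932 = 4255
Group 7: 8574 × 0.949 + 12547 × 0.346 = 8137 + 4341 = 12478
Population now: 0–14=5245, 15–29=3696, 30–44=9101, 45–59=11564, 60–74=8114, 75–89=4255, 90+=12478
Total after period 2: 5245 + 3696 + 9101 + 11564 + 8114 + 4255 + 12478 = 54453

54453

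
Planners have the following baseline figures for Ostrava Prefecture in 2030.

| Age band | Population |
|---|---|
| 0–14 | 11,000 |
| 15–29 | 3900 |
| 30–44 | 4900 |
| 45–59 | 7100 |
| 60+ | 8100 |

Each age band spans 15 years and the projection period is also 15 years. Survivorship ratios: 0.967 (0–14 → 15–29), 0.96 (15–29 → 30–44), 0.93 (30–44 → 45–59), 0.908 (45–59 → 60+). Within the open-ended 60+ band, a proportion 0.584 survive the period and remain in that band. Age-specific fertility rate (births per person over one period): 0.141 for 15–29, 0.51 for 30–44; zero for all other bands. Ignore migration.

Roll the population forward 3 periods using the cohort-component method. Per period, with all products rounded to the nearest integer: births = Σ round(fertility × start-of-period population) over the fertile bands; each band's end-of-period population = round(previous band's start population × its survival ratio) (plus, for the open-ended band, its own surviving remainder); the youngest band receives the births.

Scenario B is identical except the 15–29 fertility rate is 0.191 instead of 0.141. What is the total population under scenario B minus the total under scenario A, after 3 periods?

[period 1]
Births: 3900 × 0.141 = 550, 4900 × 0.51 = 2499 — total 3049
15–29: 11000 × 0.967 = 10637
30–44: 3900 × 0.96 = 3744
45–59: 4900 × 0.93 = 4557
60+: 7100 × 0.908 + 8100 × 0.584 = 6447 + 4730 = 11177
Population now: 0–14=3049, 15–29=10637, 30–44=3744, 45–59=4557, 60+=11177
[period 2]
Births: 10637 × 0.141 = 1500, 3744 × 0.51 = 1909 — total 3409
15–29: 3049 × 0.967 = 2948
30–44: 10637 × 0.96 = 10212
45–59: 3744 × 0.93 = 3482
60+: 4557 × 0.908 + 11177 × 0.584 = 4138 + 6527 = 10665
Population now: 0–14=3409, 15–29=2948, 30–44=10212, 45–59=3482, 60+=10665
[period 3]
Births: 2948 × 0.141 = 416, 10212 × 0.51 = 5208 — total 5624
15–29: 3409 × 0.967 = 3297
30–44: 2948 × 0.96 = 2830
45–59: 10212 × 0.93 = 9497
60+: 3482 × 0.908 + 10665 × 0.584 = 3162 + 6228 = 9390
Population now: 0–14=5624, 15–29=3297, 30–44=2830, 45–59=9497, 60+=9390
Scenario A total after 3 periods: 30638
Scenario B projection —
[period 1]
Births: 3900 × 0.191 = 745, 4900 × 0.51 = 2499 — total 3244
15–29: 11000 × 0.967 = 10637
30–44: 3900 × 0.96 = 3744
45–59: 4900 × 0.93 = 4557
60+: 7100 × 0.908 + 8100 × 0.584 = 6447 + 4730 = 11177
Population now: 0–14=3244, 15–29=10637, 30–44=3744, 45–59=4557, 60+=11177
[period 2]
Births: 10637 × 0.191 = 2032, 3744 × 0.51 = 1909 — total 3941
15–29: 3244 × 0.967 = 3137
30–44: 10637 × 0.96 = 10212
45–59: 3744 × 0.93 = 3482
60+: 4557 × 0.908 + 11177 × 0.584 = 4138 + 6527 = 10665
Population now: 0–14=3941, 15–29=3137, 30–44=10212, 45–59=3482, 60+=10665
[period 3]
Births: 3137 × 0.191 = 599, 10212 × 0.51 = 5208 — total 5807
15–29: 3941 × 0.967 = 3811
30–44: 3137 × 0.96 = 3012
45–59: 10212 × 0.93 = 9497
60+: 3482 × 0.908 + 10665 × 0.584 = 3162 + 6228 = 9390
Population now: 0–14=5807, 15–29=3811, 30–44=3012, 45–59=9497, 60+=9390
Scenario B total after 3 periods: 31517
Difference B − A = 31517 − 30638 = 879

879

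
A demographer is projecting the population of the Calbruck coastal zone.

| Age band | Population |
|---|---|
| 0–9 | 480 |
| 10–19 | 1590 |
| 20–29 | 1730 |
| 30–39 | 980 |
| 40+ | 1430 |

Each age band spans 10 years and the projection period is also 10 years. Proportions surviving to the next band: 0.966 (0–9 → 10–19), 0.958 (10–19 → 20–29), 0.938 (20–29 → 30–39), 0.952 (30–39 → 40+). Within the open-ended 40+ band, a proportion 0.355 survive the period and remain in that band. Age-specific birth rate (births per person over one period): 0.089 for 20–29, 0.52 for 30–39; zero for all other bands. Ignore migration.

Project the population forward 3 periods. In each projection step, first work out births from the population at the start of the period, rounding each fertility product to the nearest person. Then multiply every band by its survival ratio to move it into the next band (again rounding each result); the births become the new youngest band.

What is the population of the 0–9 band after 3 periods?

(Groups numbered youngest = 1 to oldest = 5.)
[period 1]
Births: 1730 × 0.089 = 154 ; 980 × 0.52 = 510 ⇒ total 664
Group 2: 480 × 0.966 = 464
Group 3: 1590 × 0.958 = 1523
Group 4: 1730 × 0.938 = 1623
Group 5: 980 × 0.952 + 1430 × 0.355 = 933 + 508 = 1441
End of period: [664, 464, 1523, 1623, 1441]
[period 2]
Births: 1523 × 0.089 = 136 ; 1623 × 0.52 = 844 ⇒ total 980
Group 2: 664 × 0.966 = 641
Group 3: 464 × 0.958 = 445
Group 4: 1523 × 0.938 = 1429
Group 5: 1623 × 0.952 + 1441 × 0.355 = 1545 + 512 = 2057
End of period: [980, 641, 445, 1429, 2057]
[period 3]
Births: 445 × 0.089 = 40 ; 1429 × 0.52 = 743 ⇒ total 783
Group 2: 980 × 0.966 = 947
Group 3: 641 × 0.958 = 614
Group 4: 445 × 0.938 = 417
Group 5: 1429 × 0.952 + 2057 × 0.355 = 1360 + 730 = 2090
End of period: [783, 947, 614, 417, 2090]

783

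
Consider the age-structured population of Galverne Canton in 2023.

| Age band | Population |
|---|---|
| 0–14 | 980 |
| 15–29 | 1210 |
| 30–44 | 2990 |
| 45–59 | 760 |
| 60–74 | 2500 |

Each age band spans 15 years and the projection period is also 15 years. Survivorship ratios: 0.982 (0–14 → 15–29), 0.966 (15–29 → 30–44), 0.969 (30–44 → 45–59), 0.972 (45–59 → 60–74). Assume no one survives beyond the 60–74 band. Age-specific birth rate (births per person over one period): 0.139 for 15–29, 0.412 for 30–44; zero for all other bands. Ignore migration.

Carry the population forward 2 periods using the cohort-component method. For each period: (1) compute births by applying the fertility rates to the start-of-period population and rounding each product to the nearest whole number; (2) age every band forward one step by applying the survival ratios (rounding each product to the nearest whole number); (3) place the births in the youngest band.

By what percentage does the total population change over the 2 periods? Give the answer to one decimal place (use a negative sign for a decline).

After projecting period 1:
Births: 1210 × 0.139 = 168  |  2990 × 0.412 = 1232 ⇒ total 1400
15–29: 980 × 0.982 = 962
30–44: 1210 × 0.966 = 1169
45–59: 2990 × 0.969 = 2897
60–74: 760 × 0.972 = 739
→ [1400, 962, 1169, 2897, 739]
After projecting period 2:
Births: 962 × 0.139 = 134  |  1169 × 0.412 = 482 ⇒ total 616
15–29: 1400 × 0.982 = 1375
30–44: 962 × 0.966 = 929
45–59: 1169 × 0.969 = 1133
60–74: 2897 × 0.972 = 2816
→ [616, 1375, 929, 1133, 2816]
Total: 8440 → 6869; change = -1571; percentage change = -18.6%

-18.6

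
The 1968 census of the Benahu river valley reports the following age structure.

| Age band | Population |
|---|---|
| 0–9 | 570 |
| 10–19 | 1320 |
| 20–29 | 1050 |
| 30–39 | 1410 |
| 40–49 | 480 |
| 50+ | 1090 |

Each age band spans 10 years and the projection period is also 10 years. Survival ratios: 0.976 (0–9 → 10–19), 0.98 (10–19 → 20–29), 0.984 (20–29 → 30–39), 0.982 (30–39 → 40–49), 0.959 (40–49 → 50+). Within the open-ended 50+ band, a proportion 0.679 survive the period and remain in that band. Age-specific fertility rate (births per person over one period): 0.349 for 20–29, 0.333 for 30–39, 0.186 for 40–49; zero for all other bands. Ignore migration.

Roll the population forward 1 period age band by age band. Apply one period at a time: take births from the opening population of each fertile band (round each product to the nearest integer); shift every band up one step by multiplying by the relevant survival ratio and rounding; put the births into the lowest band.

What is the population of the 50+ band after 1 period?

1200

Period 1:
Births: 1050 * 0.349 = 366  |  1410 * 0.333 = 470  |  480 * 0.186 = 89 → 925
10–19: 570 * 0.976 = 556
20–29: 1320 * 0.98 = 1294
30–39: 1050 * 0.984 = 1033
40–49: 1410 * 0.982 = 1385
50+: 480 * 0.959 + 1090 * 0.679 = 460 + 740 = 1200
Giving 925 / 556 / 1294 / 1033 / 1385 / 1200.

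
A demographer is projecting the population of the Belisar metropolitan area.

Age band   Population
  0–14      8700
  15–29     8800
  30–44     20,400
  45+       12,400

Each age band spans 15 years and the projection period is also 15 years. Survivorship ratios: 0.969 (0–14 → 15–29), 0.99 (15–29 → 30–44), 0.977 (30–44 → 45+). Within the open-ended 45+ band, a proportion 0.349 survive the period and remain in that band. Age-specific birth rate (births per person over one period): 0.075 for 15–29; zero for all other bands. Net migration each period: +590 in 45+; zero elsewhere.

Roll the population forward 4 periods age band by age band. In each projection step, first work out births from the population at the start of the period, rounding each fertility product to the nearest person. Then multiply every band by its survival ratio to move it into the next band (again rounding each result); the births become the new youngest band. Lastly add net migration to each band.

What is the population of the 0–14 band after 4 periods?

46

Period 1.
Births: 8800 * 0.075 = 660
15–29: 8700 * 0.969 = 8430
30–44: 8800 * 0.99 = 8712
45+: 20400 * 0.977 + 12400 * 0.349 = 19931 + 4328 = 24259
Net migration: 45+ + 590 → 24849
Population now: 0–14=660, 15–29=8430, 30–44=8712, 45+=24849
Period 2.
Births: 8430 * 0.075 = 632
15–29: 660 * 0.969 = 640
30–44: 8430 * 0.99 = 8346
45+: 8712 * 0.977 + 24849 * 0.349 = 8512 + 8672 = 17184
Net migration: 45+ + 590 → 17774
Population now: 0–14=632, 15–29=640, 30–44=8346, 45+=17774
Period 3.
Births: 640 * 0.075 = 48
15–29: 632 * 0.969 = 612
30–44: 640 * 0.99 = 634
45+: 8346 * 0.977 + 17774 * 0.349 = 8154 + 6203 = 14357
Net migration: 45+ + 590 → 14947
Population now: 0–14=48, 15–29=612, 30–44=634, 45+=14947
Period 4.
Births: 612 * 0.075 = 46
15–29: 48 * 0.969 = 47
30–44: 612 * 0.99 = 606
45+: 634 * 0.977 + 14947 * 0.349 = 619 + 5217 = 5836
Net migration: 45+ + 590 → 6426
Population now: 0–14=46, 15–29=47, 30–44=606, 45+=6426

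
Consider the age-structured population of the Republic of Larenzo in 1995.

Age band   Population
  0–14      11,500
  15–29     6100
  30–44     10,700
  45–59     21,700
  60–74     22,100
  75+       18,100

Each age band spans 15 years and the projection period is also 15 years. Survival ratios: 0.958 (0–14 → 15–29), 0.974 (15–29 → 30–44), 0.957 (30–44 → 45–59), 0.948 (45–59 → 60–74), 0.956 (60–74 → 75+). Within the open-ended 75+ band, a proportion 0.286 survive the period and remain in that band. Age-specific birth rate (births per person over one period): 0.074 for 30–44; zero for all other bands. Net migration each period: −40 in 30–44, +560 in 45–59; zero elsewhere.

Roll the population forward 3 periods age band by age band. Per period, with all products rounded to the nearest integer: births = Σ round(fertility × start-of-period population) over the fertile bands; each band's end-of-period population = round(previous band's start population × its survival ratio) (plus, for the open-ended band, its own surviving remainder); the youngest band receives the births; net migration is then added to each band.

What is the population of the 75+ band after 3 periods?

17564

Let band 1 be 0–14 through band 6 = 75+.
[period 1]
Births: 10700 * 0.074 = 792
Band 2: 11500 * 0.958 = 11017
Band 3: 6100 * 0.974 = 5941
Band 4: 10700 * 0.957 = 10240
Band 5: 21700 * 0.948 = 20572
Band 6: 22100 * 0.956 + 18100 * 0.286 = 21128 + 5177 = 26305
Net migration: Band 3 − 40 → 5901; Band 4 + 560 → 10800
→ [792, 11017, 5901, 10800, 20572, 26305]
[period 2]
Births: 5901 * 0.074 = 437
Band 2: 792 * 0.958 = 759
Band 3: 11017 * 0.974 = 10731
Band 4: 5901 * 0.957 = 5647
Band 5: 10800 * 0.948 = 10238
Band 6: 20572 * 0.956 + 26305 * 0.286 = 19667 + 7523 = 27190
Net migration: Band 3 − 40 → 10691; Band 4 + 560 → 6207
→ [437, 759, 10691, 6207, 10238, 27190]
[period 3]
Births: 10691 * 0.074 = 791
Band 2: 437 * 0.958 = 419
Band 3: 759 * 0.974 = 739
Band 4: 10691 * 0.957 = 10231
Band 5: 6207 * 0.948 = 5884
Band 6: 10238 * 0.956 + 27190 * 0.286 = 9788 + 7776 = 17564
Net migration: Band 3 − 40 → 699; Band 4 + 560 → 10791
→ [791, 419, 699, 10791, 5884, 17564]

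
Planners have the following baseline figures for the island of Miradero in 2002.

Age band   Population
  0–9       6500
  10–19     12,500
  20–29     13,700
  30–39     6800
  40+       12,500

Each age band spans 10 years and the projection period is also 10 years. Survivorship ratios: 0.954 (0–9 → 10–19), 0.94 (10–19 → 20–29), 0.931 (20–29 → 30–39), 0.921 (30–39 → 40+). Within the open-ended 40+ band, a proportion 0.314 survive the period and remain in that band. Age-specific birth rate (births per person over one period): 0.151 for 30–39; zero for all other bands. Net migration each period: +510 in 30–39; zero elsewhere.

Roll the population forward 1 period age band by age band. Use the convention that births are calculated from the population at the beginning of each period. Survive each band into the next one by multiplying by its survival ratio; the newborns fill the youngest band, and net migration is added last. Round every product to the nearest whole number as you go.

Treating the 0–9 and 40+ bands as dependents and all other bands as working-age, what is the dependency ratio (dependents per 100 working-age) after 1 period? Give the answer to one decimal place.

[period 1]
Births: 6800 * 0.151 = 1027
10–19: 6500 * 0.954 = 6201
20–29: 12500 * 0.94 = 11750
30–39: 13700 * 0.931 = 12755
40+: 6800 * 0.921 + 12500 * 0.314 = 6263 + 3925 = 10188
Net migration: 30–39 + 510 → 13265
End of period: [1027, 6201, 11750, 13265, 10188]
Dependents (band 0–9 + band 40+) = 1027 + 10188 = 11215; working-age = 31216; ratio = 11215/31216 × 100 = 35.9

35.9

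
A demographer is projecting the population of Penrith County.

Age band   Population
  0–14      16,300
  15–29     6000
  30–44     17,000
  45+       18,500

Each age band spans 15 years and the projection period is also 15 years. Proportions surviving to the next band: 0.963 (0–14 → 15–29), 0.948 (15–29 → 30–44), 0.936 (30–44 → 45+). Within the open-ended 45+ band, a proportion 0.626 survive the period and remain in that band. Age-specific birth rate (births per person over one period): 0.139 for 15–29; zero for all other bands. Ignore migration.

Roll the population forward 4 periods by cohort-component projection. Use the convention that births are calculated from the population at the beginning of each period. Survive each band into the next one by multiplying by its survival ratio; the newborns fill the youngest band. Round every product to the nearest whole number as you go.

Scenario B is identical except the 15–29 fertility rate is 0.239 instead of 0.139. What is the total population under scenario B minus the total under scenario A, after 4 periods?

2728

Numbering the groups 1..4 from youngest to oldest:
Period 1.
Births: 6000 × 0.139 = 834
Group 2: 16300 × 0.963 = 15697
Group 3: 6000 × 0.948 = 5688
Group 4: 17000 × 0.936 + 18500 × 0.626 = 15912 + 11581 = 27493
Giving 834 / 15697 / 5688 / 27493.
Period 2.
Births: 15697 × 0.139 = 2182
Group 2: 834 × 0.963 = 803
Group 3: 15697 × 0.948 = 14881
Group 4: 5688 × 0.936 + 27493 × 0.626 = 5324 + 17211 = 22535
Giving 2182 / 803 / 14881 / 22535.
Period 3.
Births: 803 × 0.139 = 112
Group 2: 2182 × 0.963 = 2101
Group 3: 803 × 0.948 = 761
Group 4: 14881 × 0.936 + 22535 × 0.626 = 13929 + 14107 = 28036
Giving 112 / 2101 / 761 / 28036.
Period 4.
Births: 2101 × 0.139 = 292
Group 2: 112 × 0.963 = 108
Group 3: 2101 × 0.948 = 1992
Group 4: 761 × 0.936 + 28036 × 0.626 = 712 + 17551 = 18263
Giving 292 / 108 / 1992 / 18263.
Scenario A total after 4 periods: 20655
Scenario B projection —
Period 1.
Births: 6000 × 0.239 = 1434
Group 2: 16300 × 0.963 = 15697
Group 3: 6000 × 0.948 = 5688
Group 4: 17000 × 0.936 + 18500 × 0.626 = 15912 + 11581 = 27493
Giving 1434 / 15697 / 5688 / 27493.
Period 2.
Births: 15697 × 0.239 = 3752
Group 2: 1434 × 0.963 = 1381
Group 3: 15697 × 0.948 = 14881
Group 4: 5688 × 0.936 + 27493 × 0.626 = 5324 + 17211 = 22535
Giving 3752 / 1381 / 14881 / 22535.
Period 3.
Births: 1381 × 0.239 = 330
Group 2: 3752 × 0.963 = 3613
Group 3: 1381 × 0.948 = 1309
Group 4: 14881 × 0.936 + 22535 × 0.626 = 13929 + 14107 = 28036
Giving 330 / 3613 / 1309 / 28036.
Period 4.
Births: 3613 × 0.239 = 864
Group 2: 330 × 0.963 = 318
Group 3: 3613 × 0.948 = 3425
Group 4: 1309 × 0.936 + 28036 × 0.626 = 1225 + 17551 = 18776
Giving 864 / 318 / 3425 / 18776.
Scenario B total after 4 periods: 23383
Difference B − A = 23383 − 20655 = 2728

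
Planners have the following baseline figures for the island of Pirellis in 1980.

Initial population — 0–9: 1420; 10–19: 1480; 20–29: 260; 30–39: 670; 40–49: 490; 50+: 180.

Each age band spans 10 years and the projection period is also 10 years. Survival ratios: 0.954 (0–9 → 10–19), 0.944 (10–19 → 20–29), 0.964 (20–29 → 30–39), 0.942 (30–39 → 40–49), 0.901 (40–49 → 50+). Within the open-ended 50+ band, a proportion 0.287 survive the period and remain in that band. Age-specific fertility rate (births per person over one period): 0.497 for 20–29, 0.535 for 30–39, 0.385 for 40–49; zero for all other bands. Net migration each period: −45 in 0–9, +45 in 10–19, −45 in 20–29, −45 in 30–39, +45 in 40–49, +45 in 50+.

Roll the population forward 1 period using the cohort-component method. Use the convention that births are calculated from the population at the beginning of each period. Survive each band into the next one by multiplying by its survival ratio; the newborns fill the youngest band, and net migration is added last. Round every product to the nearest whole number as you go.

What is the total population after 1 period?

Period 1.
Births: 260 * 0.497 = 129  |  670 * 0.535 = 358  |  490 * 0.385 = 189 → total 676
10–19: 1420 * 0.954 = 1355
20–29: 1480 * 0.944 = 1397
30–39: 260 * 0.964 = 251
40–49: 670 * 0.942 = 631
50+: 490 * 0.901 + 180 * 0.287 = 441 + 52 = 493
Net migration: 0–9 − 45 → 631; 10–19 + 45 → 1400; 20–29 − 45 → 1352; 30–39 − 45 → 206; 40–49 + 45 → 676; 50+ + 45 → 538
Population now: 0–9=631, 10–19=1400, 20–29=1352, 30–39=206, 40–49=676, 50+=538
Total after period 1: 631 + 1400 + 1352 + 206 + 676 + 538 = 4803

4803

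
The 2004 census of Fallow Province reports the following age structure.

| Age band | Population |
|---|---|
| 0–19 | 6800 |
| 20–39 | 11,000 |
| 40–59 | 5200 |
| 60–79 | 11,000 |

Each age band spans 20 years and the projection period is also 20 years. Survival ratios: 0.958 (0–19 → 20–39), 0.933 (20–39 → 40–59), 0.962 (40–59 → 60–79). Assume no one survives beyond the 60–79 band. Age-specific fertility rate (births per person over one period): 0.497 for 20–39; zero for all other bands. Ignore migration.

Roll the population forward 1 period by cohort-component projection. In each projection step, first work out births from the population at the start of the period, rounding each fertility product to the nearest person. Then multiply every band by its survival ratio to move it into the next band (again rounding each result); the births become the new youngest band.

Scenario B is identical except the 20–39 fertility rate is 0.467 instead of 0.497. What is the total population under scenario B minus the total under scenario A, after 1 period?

After projecting period 1:
Births: 11000 × 0.497 = 5467
20–39: 6800 × 0.958 = 6514
40–59: 11000 × 0.933 = 10263
60–79: 5200 × 0.962 = 5002
End of period: [5467, 6514, 10263, 5002]
Scenario A total after 1 period: 27246
Scenario B projection —
After projecting period 1:
Births: 11000 × 0.467 = 5137
20–39: 6800 × 0.958 = 6514
40–59: 11000 × 0.933 = 10263
60–79: 5200 × 0.962 = 5002
End of period: [5137, 6514, 10263, 5002]
Scenario B total after 1 period: 26916
Difference B − A = 26916 − 27246 = -330

-330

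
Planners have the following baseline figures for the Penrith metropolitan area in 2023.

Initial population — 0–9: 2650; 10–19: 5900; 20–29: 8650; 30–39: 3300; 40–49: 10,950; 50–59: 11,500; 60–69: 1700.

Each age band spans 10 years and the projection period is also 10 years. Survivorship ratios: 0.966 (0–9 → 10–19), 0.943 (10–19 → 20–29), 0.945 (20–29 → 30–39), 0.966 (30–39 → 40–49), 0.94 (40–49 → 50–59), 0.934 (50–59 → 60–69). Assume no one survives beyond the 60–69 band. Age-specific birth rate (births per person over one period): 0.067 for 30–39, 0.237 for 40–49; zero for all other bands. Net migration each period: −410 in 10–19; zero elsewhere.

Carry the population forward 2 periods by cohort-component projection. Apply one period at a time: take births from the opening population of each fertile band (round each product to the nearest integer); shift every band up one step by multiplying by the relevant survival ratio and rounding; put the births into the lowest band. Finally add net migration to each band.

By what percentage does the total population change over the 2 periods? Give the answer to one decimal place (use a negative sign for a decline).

-29.7

[period 1]
Births: 3300 × 0.067 = 221 ; 10950 × 0.237 = 2595 → 2816
10–19: 2650 × 0.966 = 2560
20–29: 5900 × 0.943 = 5564
30–39: 8650 × 0.945 = 8174
40–49: 3300 × 0.966 = 3188
50–59: 10950 × 0.94 = 10293
60–69: 11500 × 0.934 = 10741
Net migration: 10–19 − 410 → 2150
Giving 2816 / 2150 / 5564 / 8174 / 3188 / 10293 / 10741.
[period 2]
Births: 8174 × 0.067 = 548 ; 3188 × 0.237 = 756 → 1304
10–19: 2816 × 0.966 = 2720
20–29: 2150 × 0.943 = 2027
30–39: 5564 × 0.945 = 5258
40–49: 8174 × 0.966 = 7896
50–59: 3188 × 0.94 = 2997
60–69: 10293 × 0.934 = 9614
Net migration: 10–19 − 410 → 2310
Giving 1304 / 2310 / 2027 / 5258 / 7896 / 2997 / 9614.
Total: 44650 → 31406; change = -13244; percentage change = -29.7%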